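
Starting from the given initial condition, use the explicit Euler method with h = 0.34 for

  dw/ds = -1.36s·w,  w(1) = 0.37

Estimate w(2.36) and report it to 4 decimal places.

0.0011

Euler: w_{n+1} = w_n + h·f(s_n, w_n).
s=1.000000, w=0.370000: f=-0.503200 → w ← 0.370000 + 0.34·(-0.503200) = 0.198912
s=1.340000, w=0.198912: f=-0.362497 → w ← 0.198912 + 0.34·(-0.362497) = 0.075663
s=1.680000, w=0.075663: f=-0.172875 → w ← 0.075663 + 0.34·(-0.172875) = 0.016886
s=2.020000, w=0.016886: f=-0.046388 → w ← 0.016886 + 0.34·(-0.046388) = 0.001114
w(2.36) ≈ 0.0011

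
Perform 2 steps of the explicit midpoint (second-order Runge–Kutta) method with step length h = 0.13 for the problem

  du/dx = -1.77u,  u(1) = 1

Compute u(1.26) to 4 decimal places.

Midpoint: k1 = f(x_n, u_n); k2 = f(x_n + h/2, u_n + (h/2)·k1); u_{n+1} = u_n + h·k2.
x=1.000000, u=1.000000:
  k1 = f(1.000000, 1.000000) = -1.770000
  k2 = f(1.065000, 0.884950) = -1.566361
  u ← 1.000000 + 0.13·(-1.566361) = 0.796373
x=1.130000, u=0.796373:
  k1 = f(1.130000, 0.796373) = -1.409580
  k2 = f(1.195000, 0.704750) = -1.247408
  u ← 0.796373 + 0.13·(-1.247408) = 0.634210
u(1.26) ≈ 0.6342

0.6342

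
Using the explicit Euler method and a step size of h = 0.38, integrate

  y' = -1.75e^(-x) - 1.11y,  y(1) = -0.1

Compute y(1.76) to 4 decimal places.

Euler: y_{n+1} = y_n + h·f(x_n, y_n).
x=1.000000, y=-0.100000: f=-0.532789 → y ← -0.100000 + 0.38·(-0.532789) = -0.302460
x=1.380000, y=-0.302460: f=-0.104532 → y ← -0.302460 + 0.38·(-0.104532) = -0.342182
y(1.76) ≈ -0.3422

-0.3422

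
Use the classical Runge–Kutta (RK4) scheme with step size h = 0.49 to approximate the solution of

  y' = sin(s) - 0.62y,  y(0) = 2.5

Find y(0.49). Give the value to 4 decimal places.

1.9516

RK4: k1 = f(s_n, y_n); k2 = f(s_n + h/2, y_n + (h/2)·k1); k3 = f(s_n + h/2, y_n + (h/2)·k2); k4 = f(s_n + h, y_n + h·k3); y_{n+1} = y_n + (h/6)·(k1 + 2k2 + 2k3 + k4).
s=0.000000, y=2.500000:
  k1 = f(0.000000, 2.500000) = -1.550000
  k2 = f(0.245000, 2.120250) = -1.071999
  k3 = f(0.245000, 2.237360) = -1.144607
  k4 = f(0.490000, 1.939143) = -0.731642
  y ← 2.500000 + (0.49/6)·(k1 + 2k2 + 2k3 + k4) = 1.951620
y(0.49) ≈ 1.9516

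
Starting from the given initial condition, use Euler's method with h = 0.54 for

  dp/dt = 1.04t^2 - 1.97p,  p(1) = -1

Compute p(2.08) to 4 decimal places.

Euler: p_{n+1} = p_n + h·f(t_n, p_n).
t=1.000000, p=-1.000000: f=3.010000 → p ← -1.000000 + 0.54·3.010000 = 0.625400
t=1.540000, p=0.625400: f=1.234426 → p ← 0.625400 + 0.54·1.234426 = 1.291990
p(2.08) ≈ 1.2920

1.2920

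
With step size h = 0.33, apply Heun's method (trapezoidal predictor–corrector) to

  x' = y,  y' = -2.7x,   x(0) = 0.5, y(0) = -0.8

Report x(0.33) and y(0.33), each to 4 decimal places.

0.1625, -1.1279

Heun on (x,y): k1 = f(s_n, state_n); k2 = f(s_n + h, state_n + h·k1); state_{n+1} = state_n + (h/2)·(k1 + k2).
0.000000: (0.500000, -0.800000)
  k1 = (-0.800000, -1.350000)
  predictor → (0.236000, -1.245500)
  k2 = (-1.245500, -0.637200)
  → (0.162492, -1.127888)
(x(0.33), y(0.33)) ≈ (0.1625, -1.1279)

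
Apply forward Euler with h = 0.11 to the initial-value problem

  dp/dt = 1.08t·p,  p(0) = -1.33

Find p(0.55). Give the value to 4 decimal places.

Euler: p_{n+1} = p_n + h·f(t_n, p_n).
t=0.000000, p=-1.330000: f=0.000000 → p ← -1.330000 + 0.11·0.000000 = -1.330000
t=0.110000, p=-1.330000: f=-0.158004 → p ← -1.330000 + 0.11·(-0.158004) = -1.347380
t=0.220000, p=-1.347380: f=-0.320138 → p ← -1.347380 + 0.11·(-0.320138) = -1.382596
t=0.330000, p=-1.382596: f=-0.492757 → p ← -1.382596 + 0.11·(-0.492757) = -1.436799
t=0.440000, p=-1.436799: f=-0.682767 → p ← -1.436799 + 0.11·(-0.682767) = -1.511903
p(0.55) ≈ -1.5119

-1.5119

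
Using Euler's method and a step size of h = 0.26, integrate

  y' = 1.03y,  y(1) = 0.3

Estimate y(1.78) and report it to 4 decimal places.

0.6113

Euler: y_{n+1} = y_n + h·f(x_n, y_n).
x=1.000000, y=0.300000: f=0.309000 → y ← 0.300000 + 0.26·0.309000 = 0.380340
x=1.260000, y=0.380340: f=0.391750 → y ← 0.380340 + 0.26·0.391750 = 0.482195
x=1.520000, y=0.482195: f=0.496661 → y ← 0.482195 + 0.26·0.496661 = 0.611327
y(1.78) ≈ 0.6113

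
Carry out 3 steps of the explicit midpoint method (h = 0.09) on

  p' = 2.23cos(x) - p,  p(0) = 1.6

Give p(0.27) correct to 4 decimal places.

1.7422

Midpoint: k1 = f(x_n, p_n); k2 = f(x_n + h/2, p_n + (h/2)·k1); p_{n+1} = p_n + h·k2.
x=0.000000, p=1.600000:
  k1 = f(0.000000, 1.600000) = 0.630000
  k2 = f(0.045000, 1.628350) = 0.599393
  p ← 1.600000 + 0.09·0.599393 = 1.653945
x=0.090000, p=1.653945:
  k1 = f(0.090000, 1.653945) = 0.567029
  k2 = f(0.135000, 1.679462) = 0.530248
  p ← 1.653945 + 0.09·0.530248 = 1.701668
x=0.180000, p=1.701668:
  k1 = f(0.180000, 1.701668) = 0.492304
  k2 = f(0.225000, 1.723821) = 0.449970
  p ← 1.701668 + 0.09·0.449970 = 1.742165
p(0.27) ≈ 1.7422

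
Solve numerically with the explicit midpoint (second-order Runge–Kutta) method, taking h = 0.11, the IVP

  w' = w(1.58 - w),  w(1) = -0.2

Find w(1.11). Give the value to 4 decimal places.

-0.2435

Midpoint: k1 = f(t_n, w_n); k2 = f(t_n + h/2, w_n + (h/2)·k1); w_{n+1} = w_n + h·k2.
t=1.000000, w=-0.200000:
  k1 = f(1.000000, -0.200000) = -0.356000
  k2 = f(1.055000, -0.219580) = -0.395152
  w ← -0.200000 + 0.11·(-0.395152) = -0.243467
w(1.11) ≈ -0.2435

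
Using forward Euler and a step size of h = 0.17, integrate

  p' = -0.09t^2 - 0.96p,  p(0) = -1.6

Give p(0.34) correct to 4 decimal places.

-1.1208

Euler: p_{n+1} = p_n + h·f(t_n, p_n).
t=0.000000, p=-1.600000: f=1.536000 → p ← -1.600000 + 0.17·1.536000 = -1.338880
t=0.170000, p=-1.338880: f=1.282724 → p ← -1.338880 + 0.17·1.282724 = -1.120817
p(0.34) ≈ -1.1208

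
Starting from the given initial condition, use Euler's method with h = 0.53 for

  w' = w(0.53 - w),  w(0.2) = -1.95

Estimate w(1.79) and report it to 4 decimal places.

-166.8530

Euler: w_{n+1} = w_n + h·f(x_n, w_n).
x=0.200000, w=-1.950000: f=-4.836000 → w ← -1.950000 + 0.53·(-4.836000) = -4.513080
x=0.730000, w=-4.513080: f=-22.759823 → w ← -4.513080 + 0.53·(-22.759823) = -16.575786
x=1.260000, w=-16.575786: f=-283.541863 → w ← -16.575786 + 0.53·(-283.541863) = -166.852974
w(1.79) ≈ -166.8530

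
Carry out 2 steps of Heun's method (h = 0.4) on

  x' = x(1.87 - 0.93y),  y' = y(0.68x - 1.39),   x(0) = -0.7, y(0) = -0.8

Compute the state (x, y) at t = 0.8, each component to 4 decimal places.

Heun on (x,y): k1 = f(t_n, state_n); k2 = f(t_n + h, state_n + h·k1); state_{n+1} = state_n + (h/2)·(k1 + k2).
0.000000: (-0.700000, -0.800000)
  k1 = (-1.829800, 1.492800)
  predictor → (-1.431920, -0.202880)
  k2 = (-2.947863, 0.479549)
  → (-1.655533, -0.405530)
0.400000: (-1.655533, -0.405530)
  k1 = (-3.720219, 1.020218)
  predictor → (-3.143620, 0.002557)
  k2 = (-5.871094, -0.009020)
  → (-3.573795, -0.203291)
(x(0.8), y(0.8)) ≈ (-3.5738, -0.2033)

-3.5738, -0.2033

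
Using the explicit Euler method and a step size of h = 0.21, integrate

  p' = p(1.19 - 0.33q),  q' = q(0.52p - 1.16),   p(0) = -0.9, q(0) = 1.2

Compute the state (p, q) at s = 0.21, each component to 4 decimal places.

Euler on (p,q): p_{n+1} = p_n + h·p', q_{n+1} = q_n + h·q'.
0.000000: (-0.900000, 1.200000); f=(-0.714600, -1.953600) → (-1.050066, 0.789744)
(p(0.21), q(0.21)) ≈ (-1.0501, 0.7897)

-1.0501, 0.7897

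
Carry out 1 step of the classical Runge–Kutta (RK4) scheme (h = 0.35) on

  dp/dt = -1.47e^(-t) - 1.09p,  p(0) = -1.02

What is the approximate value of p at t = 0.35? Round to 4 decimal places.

-1.0533

RK4: k1 = f(t_n, p_n); k2 = f(t_n + h/2, p_n + (h/2)·k1); k3 = f(t_n + h/2, p_n + (h/2)·k2); k4 = f(t_n + h, p_n + h·k3); p_{n+1} = p_n + (h/6)·(k1 + 2k2 + 2k3 + k4).
t=0.000000, p=-1.020000:
  k1 = f(0.000000, -1.020000) = -0.358200
  k2 = f(0.175000, -1.082685) = -0.053875
  k3 = f(0.175000, -1.029428) = -0.111925
  k4 = f(0.350000, -1.059174) = 0.118608
  p ← -1.020000 + (0.35/6)·(k1 + 2k2 + 2k3 + k4) = -1.053320
p(0.35) ≈ -1.0533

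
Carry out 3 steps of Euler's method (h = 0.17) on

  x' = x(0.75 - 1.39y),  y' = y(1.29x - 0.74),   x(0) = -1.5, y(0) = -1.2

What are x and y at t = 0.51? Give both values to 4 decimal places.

-3.2317, -0.0749

Euler on (x,y): x_{n+1} = x_n + h·x', y_{n+1} = y_n + h·y'.
0.000000: (-1.500000, -1.200000); f=(-3.627000, 3.210000) → (-2.116590, -0.654300)
0.170000: (-2.116590, -0.654300); f=(-3.512432, 2.270683) → (-2.713704, -0.268284)
0.340000: (-2.713704, -0.268284); f=(-3.047257, 1.137705) → (-3.231737, -0.074874)
(x(0.51), y(0.51)) ≈ (-3.2317, -0.0749)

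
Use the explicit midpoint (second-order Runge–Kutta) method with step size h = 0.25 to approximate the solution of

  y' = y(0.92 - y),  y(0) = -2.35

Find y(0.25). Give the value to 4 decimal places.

Midpoint: k1 = f(t_n, y_n); k2 = f(t_n + h/2, y_n + (h/2)·k1); y_{n+1} = y_n + h·k2.
t=0.000000, y=-2.350000:
  k1 = f(0.000000, -2.350000) = -7.684500
  k2 = f(0.125000, -3.310563) = -14.005542
  y ← -2.350000 + 0.25·(-14.005542) = -5.851385
y(0.25) ≈ -5.8514

-5.8514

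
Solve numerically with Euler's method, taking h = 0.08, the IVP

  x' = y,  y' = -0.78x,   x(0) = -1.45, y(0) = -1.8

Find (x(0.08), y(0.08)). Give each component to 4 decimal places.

Euler on (x,y): x_{n+1} = x_n + h·x', y_{n+1} = y_n + h·y'.
0.000000: (-1.450000, -1.800000); f=(-1.800000, 1.131000) → (-1.594000, -1.709520)
(x(0.08), y(0.08)) ≈ (-1.5940, -1.7095)

-1.5940, -1.7095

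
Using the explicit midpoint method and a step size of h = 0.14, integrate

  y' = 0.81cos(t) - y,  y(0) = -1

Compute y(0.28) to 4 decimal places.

Midpoint: k1 = f(t_n, y_n); k2 = f(t_n + h/2, y_n + (h/2)·k1); y_{n+1} = y_n + h·k2.
t=0.000000, y=-1.000000:
  k1 = f(0.000000, -1.000000) = 1.810000
  k2 = f(0.070000, -0.873300) = 1.681316
  y ← -1.000000 + 0.14·1.681316 = -0.764616
t=0.140000, y=-0.764616:
  k1 = f(0.140000, -0.764616) = 1.566691
  k2 = f(0.210000, -0.654947) = 1.447152
  y ← -0.764616 + 0.14·1.447152 = -0.562014
y(0.28) ≈ -0.5620

-0.5620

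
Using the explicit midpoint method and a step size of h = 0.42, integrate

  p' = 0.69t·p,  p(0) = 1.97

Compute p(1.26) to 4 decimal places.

3.3462

Midpoint: k1 = f(t_n, p_n); k2 = f(t_n + h/2, p_n + (h/2)·k1); p_{n+1} = p_n + h·k2.
t=0.000000, p=1.970000:
  k1 = f(0.000000, 1.970000) = 0.000000
  k2 = f(0.210000, 1.970000) = 0.285453
  p ← 1.970000 + 0.42·0.285453 = 2.089890
t=0.420000, p=2.089890:
  k1 = f(0.420000, 2.089890) = 0.605650
  k2 = f(0.630000, 2.217077) = 0.963763
  p ← 2.089890 + 0.42·0.963763 = 2.494671
t=0.840000, p=2.494671:
  k1 = f(0.840000, 2.494671) = 1.445911
  k2 = f(1.050000, 2.798312) = 2.027377
  p ← 2.494671 + 0.42·2.027377 = 3.346169
p(1.26) ≈ 3.3462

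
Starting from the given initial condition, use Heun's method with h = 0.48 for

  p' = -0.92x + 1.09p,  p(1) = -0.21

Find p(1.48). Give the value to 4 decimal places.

-1.0117

Heun: k1 = f(x_n, p_n); k2 = f(x_n + h, p_n + h·k1); p_{n+1} = p_n + (h/2)·(k1 + k2).
x=1.000000, p=-0.210000:
  k1 = f(1.000000, -0.210000) = -1.148900
  k2 = f(1.480000, -0.761472) = -2.191604
  p ← -0.210000 + (0.48/2)·(-1.148900 + (-2.191604)) = -1.011721
p(1.48) ≈ -1.0117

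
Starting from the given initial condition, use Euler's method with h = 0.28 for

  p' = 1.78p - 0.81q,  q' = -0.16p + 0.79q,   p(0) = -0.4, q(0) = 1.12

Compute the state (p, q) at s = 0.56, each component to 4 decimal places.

-1.5930, 1.7304

Euler on (p,q): p_{n+1} = p_n + h·p', q_{n+1} = q_n + h·q'.
0.000000: (-0.400000, 1.120000); f=(-1.619200, 0.948800) → (-0.853376, 1.385664)
0.280000: (-0.853376, 1.385664); f=(-2.641397, 1.231215) → (-1.592967, 1.730404)
(p(0.56), q(0.56)) ≈ (-1.5930, 1.7304)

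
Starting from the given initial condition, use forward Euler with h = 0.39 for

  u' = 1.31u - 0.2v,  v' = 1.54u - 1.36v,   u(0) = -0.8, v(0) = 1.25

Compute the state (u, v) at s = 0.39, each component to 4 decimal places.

-1.3062, 0.1065

Euler on (u,v): u_{n+1} = u_n + h·u', v_{n+1} = v_n + h·v'.
0.000000: (-0.800000, 1.250000); f=(-1.298000, -2.932000) → (-1.306220, 0.106520)
(u(0.39), v(0.39)) ≈ (-1.3062, 0.1065)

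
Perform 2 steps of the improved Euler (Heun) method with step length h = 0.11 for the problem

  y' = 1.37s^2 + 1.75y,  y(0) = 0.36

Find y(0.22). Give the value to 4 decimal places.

Heun: k1 = f(s_n, y_n); k2 = f(s_n + h, y_n + h·k1); y_{n+1} = y_n + (h/2)·(k1 + k2).
s=0.000000, y=0.360000:
  k1 = f(0.000000, 0.360000) = 0.630000
  k2 = f(0.110000, 0.429300) = 0.767852
  y ← 0.360000 + (0.11/2)·(0.630000 + 0.767852) = 0.436882
s=0.110000, y=0.436882:
  k1 = f(0.110000, 0.436882) = 0.781120
  k2 = f(0.220000, 0.522805) = 0.981217
  y ← 0.436882 + (0.11/2)·(0.781120 + 0.981217) = 0.533810
y(0.22) ≈ 0.5338

0.5338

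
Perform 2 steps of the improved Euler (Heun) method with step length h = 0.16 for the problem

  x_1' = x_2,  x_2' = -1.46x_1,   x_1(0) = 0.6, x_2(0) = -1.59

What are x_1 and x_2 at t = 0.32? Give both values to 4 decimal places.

0.0561, -1.7468

Heun on (x_1,x_2): k1 = f(t_n, state_n); k2 = f(t_n + h, state_n + h·k1); state_{n+1} = state_n + (h/2)·(k1 + k2).
0.000000: (0.600000, -1.590000)
  k1 = (-1.590000, -0.876000)
  predictor → (0.345600, -1.730160)
  k2 = (-1.730160, -0.504576)
  → (0.334387, -1.700446)
0.160000: (0.334387, -1.700446)
  k1 = (-1.700446, -0.488205)
  predictor → (0.062316, -1.778559)
  k2 = (-1.778559, -0.090981)
  → (0.056067, -1.746781)
(x_1(0.32), x_2(0.32)) ≈ (0.0561, -1.7468)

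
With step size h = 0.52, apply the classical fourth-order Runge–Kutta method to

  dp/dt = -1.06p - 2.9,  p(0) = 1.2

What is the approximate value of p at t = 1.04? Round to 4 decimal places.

-1.4271

RK4: k1 = f(t_n, p_n); k2 = f(t_n + h/2, p_n + (h/2)·k1); k3 = f(t_n + h/2, p_n + (h/2)·k2); k4 = f(t_n + h, p_n + h·k3); p_{n+1} = p_n + (h/6)·(k1 + 2k2 + 2k3 + k4).
t=0.000000, p=1.200000:
  k1 = f(0.000000, 1.200000) = -4.172000
  k2 = f(0.260000, 0.115280) = -3.022197
  k3 = f(0.260000, 0.414229) = -3.339083
  k4 = f(0.520000, -0.536323) = -2.331498
  p ← 1.200000 + (0.52/6)·(k1 + 2k2 + 2k3 + k4) = -0.466258
t=0.520000, p=-0.466258:
  k1 = f(0.520000, -0.466258) = -2.405766
  k2 = f(0.780000, -1.091757) = -1.742737
  k3 = f(0.780000, -0.919370) = -1.925468
  k4 = f(1.040000, -1.467502) = -1.344448
  p ← -0.466258 + (0.52/6)·(k1 + 2k2 + 2k3 + k4) = -1.427099
p(1.04) ≈ -1.4271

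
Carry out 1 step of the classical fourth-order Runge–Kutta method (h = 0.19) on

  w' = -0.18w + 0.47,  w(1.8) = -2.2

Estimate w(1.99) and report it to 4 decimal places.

RK4: k1 = f(t_n, w_n); k2 = f(t_n + h/2, w_n + (h/2)·k1); k3 = f(t_n + h/2, w_n + (h/2)·k2); k4 = f(t_n + h, w_n + h·k3); w_{n+1} = w_n + (h/6)·(k1 + 2k2 + 2k3 + k4).
t=1.800000, w=-2.200000:
  k1 = f(1.800000, -2.200000) = 0.866000
  k2 = f(1.895000, -2.117730) = 0.851191
  k3 = f(1.895000, -2.119137) = 0.851445
  k4 = f(1.990000, -2.038226) = 0.836881
  w ← -2.200000 + (0.19/6)·(k1 + 2k2 + 2k3 + k4) = -2.038242
w(1.99) ≈ -2.0382

-2.0382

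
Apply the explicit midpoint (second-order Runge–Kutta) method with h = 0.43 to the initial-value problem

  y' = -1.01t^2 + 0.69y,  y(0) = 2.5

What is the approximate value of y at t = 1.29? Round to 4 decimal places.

Midpoint: k1 = f(t_n, y_n); k2 = f(t_n + h/2, y_n + (h/2)·k1); y_{n+1} = y_n + h·k2.
t=0.000000, y=2.500000:
  k1 = f(0.000000, 2.500000) = 1.725000
  k2 = f(0.215000, 2.870875) = 1.934216
  y ← 2.500000 + 0.43·1.934216 = 3.331713
t=0.430000, y=3.331713:
  k1 = f(0.430000, 3.331713) = 2.112133
  k2 = f(0.645000, 3.785822) = 2.192032
  y ← 3.331713 + 0.43·2.192032 = 4.274287
t=0.860000, y=4.274287:
  k1 = f(0.860000, 4.274287) = 2.202262
  k2 = f(1.075000, 4.747773) = 2.108782
  y ← 4.274287 + 0.43·2.108782 = 5.181063
y(1.29) ≈ 5.1811

5.1811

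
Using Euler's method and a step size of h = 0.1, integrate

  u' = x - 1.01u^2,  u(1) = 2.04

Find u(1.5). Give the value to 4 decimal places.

1.3003

Euler: u_{n+1} = u_n + h·f(x_n, u_n).
x=1.000000, u=2.040000: f=-3.203216 → u ← 2.040000 + 0.1·(-3.203216) = 1.719678
x=1.100000, u=1.719678: f=-1.886867 → u ← 1.719678 + 0.1·(-1.886867) = 1.530992
x=1.200000, u=1.530992: f=-1.167375 → u ← 1.530992 + 0.1·(-1.167375) = 1.414254
x=1.300000, u=1.414254: f=-0.720116 → u ← 1.414254 + 0.1·(-0.720116) = 1.342243
x=1.400000, u=1.342243: f=-0.419631 → u ← 1.342243 + 0.1·(-0.419631) = 1.300279
u(1.5) ≈ 1.3003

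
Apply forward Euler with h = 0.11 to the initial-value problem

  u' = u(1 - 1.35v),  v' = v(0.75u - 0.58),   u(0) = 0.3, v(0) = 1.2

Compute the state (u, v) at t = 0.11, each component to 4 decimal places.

Euler on (u,v): u_{n+1} = u_n + h·u', v_{n+1} = v_n + h·v'.
0.000000: (0.300000, 1.200000); f=(-0.186000, -0.426000) → (0.279540, 1.153140)
(u(0.11), v(0.11)) ≈ (0.2795, 1.1531)

0.2795, 1.1531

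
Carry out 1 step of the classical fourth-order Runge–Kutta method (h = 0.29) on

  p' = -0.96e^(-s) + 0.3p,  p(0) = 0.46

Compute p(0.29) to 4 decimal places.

0.2488

RK4: k1 = f(s_n, p_n); k2 = f(s_n + h/2, p_n + (h/2)·k1); k3 = f(s_n + h/2, p_n + (h/2)·k2); k4 = f(s_n + h, p_n + h·k3); p_{n+1} = p_n + (h/6)·(k1 + 2k2 + 2k3 + k4).
s=0.000000, p=0.460000:
  k1 = f(0.000000, 0.460000) = -0.822000
  k2 = f(0.145000, 0.340810) = -0.728178
  k3 = f(0.145000, 0.354414) = -0.724097
  k4 = f(0.290000, 0.250012) = -0.643329
  p ← 0.460000 + (0.29/6)·(k1 + 2k2 + 2k3 + k4) = 0.248789
p(0.29) ≈ 0.2488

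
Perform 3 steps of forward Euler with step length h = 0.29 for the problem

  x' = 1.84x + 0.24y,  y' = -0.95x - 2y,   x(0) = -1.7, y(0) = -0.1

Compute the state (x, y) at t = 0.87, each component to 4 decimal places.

Euler on (x,y): x_{n+1} = x_n + h·x', y_{n+1} = y_n + h·y'.
0.000000: (-1.700000, -0.100000); f=(-3.152000, 1.815000) → (-2.614080, 0.426350)
0.290000: (-2.614080, 0.426350); f=(-4.707583, 1.630676) → (-3.979279, 0.899246)
0.580000: (-3.979279, 0.899246); f=(-7.106055, 1.981823) → (-6.040035, 1.473975)
(x(0.87), y(0.87)) ≈ (-6.0400, 1.4740)

-6.0400, 1.4740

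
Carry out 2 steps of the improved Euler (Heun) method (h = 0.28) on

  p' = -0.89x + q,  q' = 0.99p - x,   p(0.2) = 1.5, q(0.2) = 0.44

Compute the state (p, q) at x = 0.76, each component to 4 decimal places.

1.6930, 1.0509

Heun on (p,q): k1 = f(x_n, state_n); k2 = f(x_n + h, state_n + h·k1); state_{n+1} = state_n + (h/2)·(k1 + k2).
0.200000: (1.500000, 0.440000)
  k1 = (0.262000, 1.285000)
  predictor → (1.573360, 0.799800)
  k2 = (0.372600, 1.077626)
  → (1.588844, 0.770768)
0.480000: (1.588844, 0.770768)
  k1 = (0.343568, 1.092956)
  predictor → (1.685043, 1.076795)
  k2 = (0.400395, 0.908193)
  → (1.692999, 1.050928)
(p(0.76), q(0.76)) ≈ (1.6930, 1.0509)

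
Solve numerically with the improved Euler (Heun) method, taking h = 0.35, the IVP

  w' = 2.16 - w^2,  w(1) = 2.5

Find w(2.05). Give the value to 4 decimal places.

1.5930

Heun: k1 = f(t_n, w_n); k2 = f(t_n + h, w_n + h·k1); w_{n+1} = w_n + (h/2)·(k1 + k2).
t=1.000000, w=2.500000:
  k1 = f(1.000000, 2.500000) = -4.090000
  k2 = f(1.350000, 1.068500) = 1.018308
  w ← 2.500000 + (0.35/2)·(-4.090000 + 1.018308) = 1.962454
t=1.350000, w=1.962454:
  k1 = f(1.350000, 1.962454) = -1.691225
  k2 = f(1.700000, 1.370525) = 0.281661
  w ← 1.962454 + (0.35/2)·(-1.691225 + 0.281661) = 1.715780
t=1.700000, w=1.715780:
  k1 = f(1.700000, 1.715780) = -0.783902
  k2 = f(2.050000, 1.441415) = 0.082324
  w ← 1.715780 + (0.35/2)·(-0.783902 + 0.082324) = 1.593004
w(2.05) ≈ 1.5930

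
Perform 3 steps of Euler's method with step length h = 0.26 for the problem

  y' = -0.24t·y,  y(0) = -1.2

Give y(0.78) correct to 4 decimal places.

-1.1422

Euler: y_{n+1} = y_n + h·f(t_n, y_n).
t=0.000000, y=-1.200000: f=0.000000 → y ← -1.200000 + 0.26·0.000000 = -1.200000
t=0.260000, y=-1.200000: f=0.074880 → y ← -1.200000 + 0.26·0.074880 = -1.180531
t=0.520000, y=-1.180531: f=0.147330 → y ← -1.180531 + 0.26·0.147330 = -1.142225
y(0.78) ≈ -1.1422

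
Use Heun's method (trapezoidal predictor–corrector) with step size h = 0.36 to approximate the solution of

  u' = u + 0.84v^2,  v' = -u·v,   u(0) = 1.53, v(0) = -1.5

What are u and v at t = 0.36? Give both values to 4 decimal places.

Heun on (u,v): k1 = f(t_n, state_n); k2 = f(t_n + h, state_n + h·k1); state_{n+1} = state_n + (h/2)·(k1 + k2).
0.000000: (1.530000, -1.500000)
  k1 = (3.420000, 2.295000)
  predictor → (2.761200, -0.673800)
  k2 = (3.142565, 1.860497)
  → (2.711262, -0.752011)
(u(0.36), v(0.36)) ≈ (2.7113, -0.7520)

2.7113, -0.7520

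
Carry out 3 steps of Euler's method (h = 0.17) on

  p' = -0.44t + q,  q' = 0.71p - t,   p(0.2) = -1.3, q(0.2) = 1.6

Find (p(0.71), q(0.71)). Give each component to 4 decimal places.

-0.6640, 1.0282

Euler on (p,q): p_{n+1} = p_n + h·p', q_{n+1} = q_n + h·q'.
0.200000: (-1.300000, 1.600000); f=(1.512000, -1.123000) → (-1.042960, 1.409090)
0.370000: (-1.042960, 1.409090); f=(1.246290, -1.110502) → (-0.831091, 1.220305)
0.540000: (-0.831091, 1.220305); f=(0.982705, -1.130074) → (-0.664031, 1.028192)
(p(0.71), q(0.71)) ≈ (-0.6640, 1.0282)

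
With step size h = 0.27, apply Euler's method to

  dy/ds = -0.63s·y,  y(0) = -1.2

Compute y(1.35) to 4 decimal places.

Euler: y_{n+1} = y_n + h·f(s_n, y_n).
s=0.000000, y=-1.200000: f=0.000000 → y ← -1.200000 + 0.27·0.000000 = -1.200000
s=0.270000, y=-1.200000: f=0.204120 → y ← -1.200000 + 0.27·0.204120 = -1.144888
s=0.540000, y=-1.144888: f=0.389491 → y ← -1.144888 + 0.27·0.389491 = -1.039725
s=0.810000, y=-1.039725: f=0.530572 → y ← -1.039725 + 0.27·0.530572 = -0.896471
s=1.080000, y=-0.896471: f=0.609959 → y ← -0.896471 + 0.27·0.609959 = -0.731782
y(1.35) ≈ -0.7318

-0.7318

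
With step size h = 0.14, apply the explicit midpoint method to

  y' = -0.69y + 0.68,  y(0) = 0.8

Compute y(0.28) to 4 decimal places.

Midpoint: k1 = f(t_n, y_n); k2 = f(t_n + h/2, y_n + (h/2)·k1); y_{n+1} = y_n + h·k2.
t=0.000000, y=0.800000:
  k1 = f(0.000000, 0.800000) = 0.128000
  k2 = f(0.070000, 0.808960) = 0.121818
  y ← 0.800000 + 0.14·0.121818 = 0.817054
t=0.140000, y=0.817054:
  k1 = f(0.140000, 0.817054) = 0.116232
  k2 = f(0.210000, 0.825191) = 0.110618
  y ← 0.817054 + 0.14·0.110618 = 0.832541
y(0.28) ≈ 0.8325

0.8325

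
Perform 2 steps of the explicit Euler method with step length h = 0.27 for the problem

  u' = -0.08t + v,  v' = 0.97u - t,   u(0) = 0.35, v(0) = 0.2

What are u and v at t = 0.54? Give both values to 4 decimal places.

0.4769, 0.3246

Euler on (u,v): u_{n+1} = u_n + h·u', v_{n+1} = v_n + h·v'.
0.000000: (0.350000, 0.200000); f=(0.200000, 0.339500) → (0.404000, 0.291665)
0.270000: (0.404000, 0.291665); f=(0.270065, 0.121880) → (0.476918, 0.324573)
(u(0.54), v(0.54)) ≈ (0.4769, 0.3246)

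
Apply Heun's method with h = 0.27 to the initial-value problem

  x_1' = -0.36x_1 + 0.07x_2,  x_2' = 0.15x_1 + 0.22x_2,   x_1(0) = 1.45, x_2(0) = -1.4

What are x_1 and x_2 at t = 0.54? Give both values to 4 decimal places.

1.1452, -1.4652

Heun on (x_1,x_2): k1 = f(t_n, state_n); k2 = f(t_n + h, state_n + h·k1); state_{n+1} = state_n + (h/2)·(k1 + k2).
0.000000: (1.450000, -1.400000)
  k1 = (-0.620000, -0.090500)
  predictor → (1.282600, -1.424435)
  k2 = (-0.561446, -0.120986)
  → (1.290505, -1.428551)
0.270000: (1.290505, -1.428551)
  k1 = (-0.564580, -0.120705)
  predictor → (1.138068, -1.461141)
  k2 = (-0.511984, -0.150741)
  → (1.145169, -1.465196)
(x_1(0.54), x_2(0.54)) ≈ (1.1452, -1.4652)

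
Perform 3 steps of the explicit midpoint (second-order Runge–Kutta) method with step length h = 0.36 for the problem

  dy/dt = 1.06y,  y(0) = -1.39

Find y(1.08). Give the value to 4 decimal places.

-4.2764

Midpoint: k1 = f(t_n, y_n); k2 = f(t_n + h/2, y_n + (h/2)·k1); y_{n+1} = y_n + h·k2.
t=0.000000, y=-1.390000:
  k1 = f(0.000000, -1.390000) = -1.473400
  k2 = f(0.180000, -1.655212) = -1.754525
  y ← -1.390000 + 0.36·(-1.754525) = -2.021629
t=0.360000, y=-2.021629:
  k1 = f(0.360000, -2.021629) = -2.142927
  k2 = f(0.540000, -2.407356) = -2.551797
  y ← -2.021629 + 0.36·(-2.551797) = -2.940276
t=0.720000, y=-2.940276:
  k1 = f(0.720000, -2.940276) = -3.116692
  k2 = f(0.900000, -3.501280) = -3.711357
  y ← -2.940276 + 0.36·(-3.711357) = -4.276364
y(1.08) ≈ -4.2764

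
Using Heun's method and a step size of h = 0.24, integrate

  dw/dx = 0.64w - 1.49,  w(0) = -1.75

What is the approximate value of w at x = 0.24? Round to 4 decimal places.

Heun: k1 = f(x_n, w_n); k2 = f(x_n + h, w_n + h·k1); w_{n+1} = w_n + (h/2)·(k1 + k2).
x=0.000000, w=-1.750000:
  k1 = f(0.000000, -1.750000) = -2.610000
  k2 = f(0.240000, -2.376400) = -3.010896
  w ← -1.750000 + (0.24/2)·(-2.610000 + (-3.010896)) = -2.424508
w(0.24) ≈ -2.4245

-2.4245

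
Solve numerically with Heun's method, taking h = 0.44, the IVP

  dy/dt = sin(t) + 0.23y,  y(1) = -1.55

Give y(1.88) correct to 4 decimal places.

-0.9805

Heun: k1 = f(t_n, y_n); k2 = f(t_n + h, y_n + h·k1); y_{n+1} = y_n + (h/2)·(k1 + k2).
t=1.000000, y=-1.550000:
  k1 = f(1.000000, -1.550000) = 0.484971
  k2 = f(1.440000, -1.336613) = 0.684037
  y ← -1.550000 + (0.44/2)·(0.484971 + 0.684037) = -1.292818
t=1.440000, y=-1.292818:
  k1 = f(1.440000, -1.292818) = 0.694110
  k2 = f(1.880000, -0.987410) = 0.725472
  y ← -1.292818 + (0.44/2)·(0.694110 + 0.725472) = -0.980510
y(1.88) ≈ -0.9805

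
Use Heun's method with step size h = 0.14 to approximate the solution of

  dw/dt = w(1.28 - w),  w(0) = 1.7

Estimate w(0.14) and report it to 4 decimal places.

1.6142

Heun: k1 = f(t_n, w_n); k2 = f(t_n + h, w_n + h·k1); w_{n+1} = w_n + (h/2)·(k1 + k2).
t=0.000000, w=1.700000:
  k1 = f(0.000000, 1.700000) = -0.714000
  k2 = f(0.140000, 1.600040) = -0.512077
  w ← 1.700000 + (0.14/2)·(-0.714000 + (-0.512077)) = 1.614175
w(0.14) ≈ 1.6142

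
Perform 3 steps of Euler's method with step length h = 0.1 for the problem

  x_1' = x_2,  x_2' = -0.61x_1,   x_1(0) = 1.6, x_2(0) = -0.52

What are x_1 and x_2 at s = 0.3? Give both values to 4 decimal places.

1.4150, -0.8027

Euler on (x_1,x_2): x_1_{n+1} = x_1_n + h·x_1', x_2_{n+1} = x_2_n + h·x_2'.
0.000000: (1.600000, -0.520000); f=(-0.520000, -0.976000) → (1.548000, -0.617600)
0.100000: (1.548000, -0.617600); f=(-0.617600, -0.944280) → (1.486240, -0.712028)
0.200000: (1.486240, -0.712028); f=(-0.712028, -0.906606) → (1.415037, -0.802689)
(x_1(0.3), x_2(0.3)) ≈ (1.4150, -0.8027)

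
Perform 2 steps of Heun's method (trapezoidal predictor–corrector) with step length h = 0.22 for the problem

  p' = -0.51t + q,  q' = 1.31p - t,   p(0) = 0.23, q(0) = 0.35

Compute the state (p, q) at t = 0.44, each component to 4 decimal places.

Heun on (p,q): k1 = f(t_n, state_n); k2 = f(t_n + h, state_n + h·k1); state_{n+1} = state_n + (h/2)·(k1 + k2).
0.000000: (0.230000, 0.350000)
  k1 = (0.350000, 0.301300)
  predictor → (0.307000, 0.416286)
  k2 = (0.304086, 0.182170)
  → (0.301949, 0.403182)
0.220000: (0.301949, 0.403182)
  k1 = (0.290982, 0.175554)
  predictor → (0.365965, 0.441804)
  k2 = (0.217404, 0.039415)
  → (0.357872, 0.426828)
(p(0.44), q(0.44)) ≈ (0.3579, 0.4268)

0.3579, 0.4268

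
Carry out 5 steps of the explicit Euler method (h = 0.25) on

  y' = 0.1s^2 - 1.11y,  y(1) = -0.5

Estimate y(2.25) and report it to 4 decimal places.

Euler: y_{n+1} = y_n + h·f(s_n, y_n).
s=1.000000, y=-0.500000: f=0.655000 → y ← -0.500000 + 0.25·0.655000 = -0.336250
s=1.250000, y=-0.336250: f=0.529487 → y ← -0.336250 + 0.25·0.529487 = -0.203878
s=1.500000, y=-0.203878: f=0.451305 → y ← -0.203878 + 0.25·0.451305 = -0.091052
s=1.750000, y=-0.091052: f=0.407318 → y ← -0.091052 + 0.25·0.407318 = 0.010777
s=2.000000, y=0.010777: f=0.388037 → y ← 0.010777 + 0.25·0.388037 = 0.107787
y(2.25) ≈ 0.1078

0.1078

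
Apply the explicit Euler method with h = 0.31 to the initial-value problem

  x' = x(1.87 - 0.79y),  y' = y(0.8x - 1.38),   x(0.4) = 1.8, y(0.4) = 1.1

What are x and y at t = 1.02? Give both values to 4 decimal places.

Euler on (x,y): x_{n+1} = x_n + h·x', y_{n+1} = y_n + h·y'.
0.400000: (1.800000, 1.100000); f=(1.801800, 0.066000) → (2.358558, 1.120460)
0.710000: (2.358558, 1.120460); f=(2.322794, 0.567901) → (3.078624, 1.296509)
(x(1.02), y(1.02)) ≈ (3.0786, 1.2965)

3.0786, 1.2965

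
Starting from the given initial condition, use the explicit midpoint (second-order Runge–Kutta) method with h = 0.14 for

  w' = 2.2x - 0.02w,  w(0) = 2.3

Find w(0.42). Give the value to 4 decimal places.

Midpoint: k1 = f(x_n, w_n); k2 = f(x_n + h/2, w_n + (h/2)·k1); w_{n+1} = w_n + h·k2.
x=0.000000, w=2.300000:
  k1 = f(0.000000, 2.300000) = -0.046000
  k2 = f(0.070000, 2.296780) = 0.108064
  w ← 2.300000 + 0.14·0.108064 = 2.315129
x=0.140000, w=2.315129:
  k1 = f(0.140000, 2.315129) = 0.261697
  k2 = f(0.210000, 2.333448) = 0.415331
  w ← 2.315129 + 0.14·0.415331 = 2.373275
x=0.280000, w=2.373275:
  k1 = f(0.280000, 2.373275) = 0.568534
  k2 = f(0.350000, 2.413073) = 0.721739
  w ← 2.373275 + 0.14·0.721739 = 2.474319
w(0.42) ≈ 2.4743

2.4743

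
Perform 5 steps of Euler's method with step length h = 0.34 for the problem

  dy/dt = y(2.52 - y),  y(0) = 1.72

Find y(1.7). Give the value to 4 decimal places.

2.5197

Euler: y_{n+1} = y_n + h·f(t_n, y_n).
t=0.000000, y=1.720000: f=1.376000 → y ← 1.720000 + 0.34·1.376000 = 2.187840
t=0.340000, y=2.187840: f=0.726713 → y ← 2.187840 + 0.34·0.726713 = 2.434922
t=0.680000, y=2.434922: f=0.207157 → y ← 2.434922 + 0.34·0.207157 = 2.505356
t=1.020000, y=2.505356: f=0.036689 → y ← 2.505356 + 0.34·0.036689 = 2.517830
t=1.360000, y=2.517830: f=0.005464 → y ← 2.517830 + 0.34·0.005464 = 2.519688
y(1.7) ≈ 2.5197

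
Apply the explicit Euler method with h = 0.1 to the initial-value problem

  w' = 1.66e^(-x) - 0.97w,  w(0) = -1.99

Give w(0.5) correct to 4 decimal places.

Euler: w_{n+1} = w_n + h·f(x_n, w_n).
x=0.000000, w=-1.990000: f=3.590300 → w ← -1.990000 + 0.1·3.590300 = -1.630970
x=0.100000, w=-1.630970: f=3.084071 → w ← -1.630970 + 0.1·3.084071 = -1.322563
x=0.200000, w=-1.322563: f=2.641979 → w ← -1.322563 + 0.1·2.641979 = -1.058365
x=0.300000, w=-1.058365: f=2.256372 → w ← -1.058365 + 0.1·2.256372 = -0.832728
x=0.400000, w=-0.832728: f=1.920477 → w ← -0.832728 + 0.1·1.920477 = -0.640680
w(0.5) ≈ -0.6407

-0.6407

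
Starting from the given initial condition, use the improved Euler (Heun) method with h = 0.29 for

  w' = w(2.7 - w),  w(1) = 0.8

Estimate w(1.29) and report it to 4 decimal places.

Heun: k1 = f(t_n, w_n); k2 = f(t_n + h, w_n + h·k1); w_{n+1} = w_n + (h/2)·(k1 + k2).
t=1.000000, w=0.800000:
  k1 = f(1.000000, 0.800000) = 1.520000
  k2 = f(1.290000, 1.240800) = 1.810575
  w ← 0.800000 + (0.29/2)·(1.520000 + 1.810575) = 1.282933
w(1.29) ≈ 1.2829

1.2829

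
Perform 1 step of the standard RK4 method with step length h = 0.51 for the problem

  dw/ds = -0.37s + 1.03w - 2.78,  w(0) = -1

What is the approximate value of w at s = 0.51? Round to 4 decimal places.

RK4: k1 = f(s_n, w_n); k2 = f(s_n + h/2, w_n + (h/2)·k1); k3 = f(s_n + h/2, w_n + (h/2)·k2); k4 = f(s_n + h, w_n + h·k3); w_{n+1} = w_n + (h/6)·(k1 + 2k2 + 2k3 + k4).
s=0.000000, w=-1.000000:
  k1 = f(0.000000, -1.000000) = -3.810000
  k2 = f(0.255000, -1.971550) = -4.905046
  k3 = f(0.255000, -2.250787) = -5.192660
  k4 = f(0.510000, -3.648257) = -6.726405
  w ← -1.000000 + (0.51/6)·(k1 + 2k2 + 2k3 + k4) = -3.612205
w(0.51) ≈ -3.6122

-3.6122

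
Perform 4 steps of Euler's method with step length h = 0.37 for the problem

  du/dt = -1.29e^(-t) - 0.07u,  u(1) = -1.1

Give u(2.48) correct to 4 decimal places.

-1.4072

Euler: u_{n+1} = u_n + h·f(t_n, u_n).
t=1.000000, u=-1.100000: f=-0.397564 → u ← -1.100000 + 0.37·(-0.397564) = -1.247099
t=1.370000, u=-1.247099: f=-0.240501 → u ← -1.247099 + 0.37·(-0.240501) = -1.336084
t=1.740000, u=-1.336084: f=-0.132895 → u ← -1.336084 + 0.37·(-0.132895) = -1.385256
t=2.110000, u=-1.385256: f=-0.059429 → u ← -1.385256 + 0.37·(-0.059429) = -1.407244
u(2.48) ≈ -1.4072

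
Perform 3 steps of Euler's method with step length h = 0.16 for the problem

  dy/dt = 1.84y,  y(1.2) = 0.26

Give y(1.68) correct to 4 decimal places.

0.5639

Euler: y_{n+1} = y_n + h·f(t_n, y_n).
t=1.200000, y=0.260000: f=0.478400 → y ← 0.260000 + 0.16·0.478400 = 0.336544
t=1.360000, y=0.336544: f=0.619241 → y ← 0.336544 + 0.16·0.619241 = 0.435623
t=1.520000, y=0.435623: f=0.801545 → y ← 0.435623 + 0.16·0.801545 = 0.563870
y(1.68) ≈ 0.5639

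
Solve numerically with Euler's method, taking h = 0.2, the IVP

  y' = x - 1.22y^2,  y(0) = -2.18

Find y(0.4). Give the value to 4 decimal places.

Euler: y_{n+1} = y_n + h·f(x_n, y_n).
x=0.000000, y=-2.180000: f=-5.797928 → y ← -2.180000 + 0.2·(-5.797928) = -3.339586
x=0.200000, y=-3.339586: f=-13.406455 → y ← -3.339586 + 0.2·(-13.406455) = -6.020877
y(0.4) ≈ -6.0209

-6.0209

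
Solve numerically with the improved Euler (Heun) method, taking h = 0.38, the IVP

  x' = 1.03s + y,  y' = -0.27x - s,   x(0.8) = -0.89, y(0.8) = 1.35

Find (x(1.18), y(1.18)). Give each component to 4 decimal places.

Heun on (x,y): k1 = f(s_n, state_n); k2 = f(s_n + h, state_n + h·k1); state_{n+1} = state_n + (h/2)·(k1 + k2).
0.800000: (-0.890000, 1.350000)
  k1 = (2.174000, -0.559700)
  predictor → (-0.063880, 1.137314)
  k2 = (2.352714, -1.162752)
  → (-0.029924, 1.022734)
(x(1.18), y(1.18)) ≈ (-0.0299, 1.0227)

-0.0299, 1.0227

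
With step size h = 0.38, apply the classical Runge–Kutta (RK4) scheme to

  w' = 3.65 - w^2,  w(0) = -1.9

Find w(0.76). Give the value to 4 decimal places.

-1.7330

RK4: k1 = f(t_n, w_n); k2 = f(t_n + h/2, w_n + (h/2)·k1); k3 = f(t_n + h/2, w_n + (h/2)·k2); k4 = f(t_n + h, w_n + h·k3); w_{n+1} = w_n + (h/6)·(k1 + 2k2 + 2k3 + k4).
t=0.000000, w=-1.900000:
  k1 = f(0.000000, -1.900000) = 0.040000
  k2 = f(0.190000, -1.892400) = 0.068822
  k3 = f(0.190000, -1.886924) = 0.089519
  k4 = f(0.380000, -1.865983) = 0.168108
  w ← -1.900000 + (0.38/6)·(k1 + 2k2 + 2k3 + k4) = -1.866763
t=0.380000, w=-1.866763:
  k1 = f(0.380000, -1.866763) = 0.165195
  k2 = f(0.570000, -1.835376) = 0.281394
  k3 = f(0.570000, -1.813299) = 0.361948
  k4 = f(0.760000, -1.729223) = 0.659788
  w ← -1.866763 + (0.38/6)·(k1 + 2k2 + 2k3 + k4) = -1.733024
w(0.76) ≈ -1.7330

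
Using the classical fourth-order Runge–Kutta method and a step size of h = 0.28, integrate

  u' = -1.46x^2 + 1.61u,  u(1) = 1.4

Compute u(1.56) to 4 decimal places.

1.3803

RK4: k1 = f(x_n, u_n); k2 = f(x_n + h/2, u_n + (h/2)·k1); k3 = f(x_n + h/2, u_n + (h/2)·k2); k4 = f(x_n + h, u_n + h·k3); u_{n+1} = u_n + (h/6)·(k1 + 2k2 + 2k3 + k4).
x=1.000000, u=1.400000:
  k1 = f(1.000000, 1.400000) = 0.794000
  k2 = f(1.140000, 1.511160) = 0.535552
  k3 = f(1.140000, 1.474977) = 0.477297
  k4 = f(1.280000, 1.533643) = 0.077102
  u ← 1.400000 + (0.28/6)·(k1 + 2k2 + 2k3 + k4) = 1.535184
x=1.280000, u=1.535184:
  k1 = f(1.280000, 1.535184) = 0.079582
  k2 = f(1.420000, 1.546325) = -0.454360
  k3 = f(1.420000, 1.471574) = -0.574711
  k4 = f(1.560000, 1.374265) = -1.340489
  u ← 1.535184 + (0.28/6)·(k1 + 2k2 + 2k3 + k4) = 1.380295
u(1.56) ≈ 1.3803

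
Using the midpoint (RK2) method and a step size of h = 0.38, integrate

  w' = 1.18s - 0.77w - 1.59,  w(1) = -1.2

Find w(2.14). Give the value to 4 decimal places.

-0.2172

Midpoint: k1 = f(s_n, w_n); k2 = f(s_n + h/2, w_n + (h/2)·k1); w_{n+1} = w_n + h·k2.
s=1.000000, w=-1.200000:
  k1 = f(1.000000, -1.200000) = 0.514000
  k2 = f(1.190000, -1.102340) = 0.663002
  w ← -1.200000 + 0.38·0.663002 = -0.948059
s=1.380000, w=-0.948059:
  k1 = f(1.380000, -0.948059) = 0.768406
  k2 = f(1.570000, -0.802062) = 0.880188
  w ← -0.948059 + 0.38·0.880188 = -0.613588
s=1.760000, w=-0.613588:
  k1 = f(1.760000, -0.613588) = 0.959263
  k2 = f(1.950000, -0.431328) = 1.043123
  w ← -0.613588 + 0.38·1.043123 = -0.217201
w(2.14) ≈ -0.2172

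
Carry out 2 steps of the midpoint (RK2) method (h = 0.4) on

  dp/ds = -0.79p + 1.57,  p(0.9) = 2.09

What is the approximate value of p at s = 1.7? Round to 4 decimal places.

Midpoint: k1 = f(s_n, p_n); k2 = f(s_n + h/2, p_n + (h/2)·k1); p_{n+1} = p_n + h·k2.
s=0.900000, p=2.090000:
  k1 = f(0.900000, 2.090000) = -0.081100
  k2 = f(1.100000, 2.073780) = -0.068286
  p ← 2.090000 + 0.4·(-0.068286) = 2.062686
s=1.300000, p=2.062686:
  k1 = f(1.300000, 2.062686) = -0.059522
  k2 = f(1.500000, 2.050781) = -0.050117
  p ← 2.062686 + 0.4·(-0.050117) = 2.042639
p(1.7) ≈ 2.0426

2.0426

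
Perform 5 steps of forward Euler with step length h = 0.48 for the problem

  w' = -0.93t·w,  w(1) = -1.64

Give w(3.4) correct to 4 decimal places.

Euler: w_{n+1} = w_n + h·f(t_n, w_n).
t=1.000000, w=-1.640000: f=1.525200 → w ← -1.640000 + 0.48·1.525200 = -0.907904
t=1.480000, w=-0.907904: f=1.249639 → w ← -0.907904 + 0.48·1.249639 = -0.308077
t=1.960000, w=-0.308077: f=0.561563 → w ← -0.308077 + 0.48·0.561563 = -0.038527
t=2.440000, w=-0.038527: f=0.087425 → w ← -0.038527 + 0.48·0.087425 = 0.003437
t=2.920000, w=0.003437: f=-0.009334 → w ← 0.003437 + 0.48·(-0.009334) = -0.001043
w(3.4) ≈ -0.0010

-0.0010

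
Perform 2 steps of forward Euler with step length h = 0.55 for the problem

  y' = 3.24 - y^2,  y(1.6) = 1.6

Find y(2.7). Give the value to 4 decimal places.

1.6128

Euler: y_{n+1} = y_n + h·f(s_n, y_n).
s=1.600000, y=1.600000: f=0.680000 → y ← 1.600000 + 0.55·0.680000 = 1.974000
s=2.150000, y=1.974000: f=-0.656676 → y ← 1.974000 + 0.55·(-0.656676) = 1.612828
y(2.7) ≈ 1.6128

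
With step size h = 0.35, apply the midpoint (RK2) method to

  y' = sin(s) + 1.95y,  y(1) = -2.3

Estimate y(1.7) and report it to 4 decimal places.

-7.1609

Midpoint: k1 = f(s_n, y_n); k2 = f(s_n + h/2, y_n + (h/2)·k1); y_{n+1} = y_n + h·k2.
s=1.000000, y=-2.300000:
  k1 = f(1.000000, -2.300000) = -3.643529
  k2 = f(1.175000, -2.937618) = -4.805664
  y ← -2.300000 + 0.35·(-4.805664) = -3.981983
s=1.350000, y=-3.981983:
  k1 = f(1.350000, -3.981983) = -6.789143
  k2 = f(1.525000, -5.170083) = -9.082709
  y ← -3.981983 + 0.35·(-9.082709) = -7.160931
y(1.7) ≈ -7.1609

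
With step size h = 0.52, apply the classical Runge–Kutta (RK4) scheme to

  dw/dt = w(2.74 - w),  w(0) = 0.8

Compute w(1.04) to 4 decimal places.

RK4: k1 = f(t_n, w_n); k2 = f(t_n + h/2, w_n + (h/2)·k1); k3 = f(t_n + h/2, w_n + (h/2)·k2); k4 = f(t_n + h, w_n + h·k3); w_{n+1} = w_n + (h/6)·(k1 + 2k2 + 2k3 + k4).
t=0.000000, w=0.800000:
  k1 = f(0.000000, 0.800000) = 1.552000
  k2 = f(0.260000, 1.203520) = 1.849184
  k3 = f(0.260000, 1.280788) = 1.868941
  k4 = f(0.520000, 1.771849) = 1.715417
  w ← 0.800000 + (0.52/6)·(k1 + 2k2 + 2k3 + k4) = 1.727651
t=0.520000, w=1.727651:
  k1 = f(0.520000, 1.727651) = 1.748986
  k2 = f(0.780000, 2.182388) = 1.216927
  k3 = f(0.780000, 2.044052) = 1.422554
  k4 = f(1.040000, 2.467379) = 0.672659
  w ← 1.727651 + (0.52/6)·(k1 + 2k2 + 2k3 + k4) = 2.395037
w(1.04) ≈ 2.3950

2.3950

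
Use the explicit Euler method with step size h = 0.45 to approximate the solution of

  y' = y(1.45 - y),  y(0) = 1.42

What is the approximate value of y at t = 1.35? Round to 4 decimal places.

1.4487

Euler: y_{n+1} = y_n + h·f(t_n, y_n).
t=0.000000, y=1.420000: f=0.042600 → y ← 1.420000 + 0.45·0.042600 = 1.439170
t=0.450000, y=1.439170: f=0.015586 → y ← 1.439170 + 0.45·0.015586 = 1.446184
t=0.900000, y=1.446184: f=0.005519 → y ← 1.446184 + 0.45·0.005519 = 1.448667
y(1.35) ≈ 1.4487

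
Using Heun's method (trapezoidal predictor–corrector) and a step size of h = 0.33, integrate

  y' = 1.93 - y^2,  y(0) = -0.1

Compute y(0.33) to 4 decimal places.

0.4883

Heun: k1 = f(t_n, y_n); k2 = f(t_n + h, y_n + h·k1); y_{n+1} = y_n + (h/2)·(k1 + k2).
t=0.000000, y=-0.100000:
  k1 = f(0.000000, -0.100000) = 1.920000
  k2 = f(0.330000, 0.533600) = 1.645271
  y ← -0.100000 + (0.33/2)·(1.920000 + 1.645271) = 0.488270
y(0.33) ≈ 0.4883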